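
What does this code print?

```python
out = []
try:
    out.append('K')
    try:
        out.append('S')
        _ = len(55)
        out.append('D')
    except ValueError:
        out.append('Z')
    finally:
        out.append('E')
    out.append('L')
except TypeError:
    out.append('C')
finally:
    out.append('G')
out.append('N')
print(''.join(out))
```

Execution trace: 'K' (try body) → 'S' (inner try body) → 'E' (inner finally) → 'C' (except TypeError) → 'G' (finally) → 'N' (after the try/except). Output: KSECGN

Answer: KSECGN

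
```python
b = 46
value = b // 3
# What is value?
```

Trace:
`b = 46` → b = 46
`value = b // 3` → value = 15
So value = 15

Answer: 15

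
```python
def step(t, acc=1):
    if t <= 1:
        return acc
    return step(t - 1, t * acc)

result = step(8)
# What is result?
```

Accumulator trace (n, acc): (8, 1) -> (7, 8) -> (6, 56) -> (5, 336) -> (4, 1680) -> (3, 6720) -> (2, 20160) -> (1, 40320) -> return 40320

Answer: 40320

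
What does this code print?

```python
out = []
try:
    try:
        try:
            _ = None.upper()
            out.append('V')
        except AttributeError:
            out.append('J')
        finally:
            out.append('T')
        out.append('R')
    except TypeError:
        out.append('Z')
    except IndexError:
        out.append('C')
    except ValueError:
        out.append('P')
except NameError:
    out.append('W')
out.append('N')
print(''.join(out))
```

Execution trace: 'J' (inner except AttributeError) → 'T' (inner finally) → 'R' (try body, no exception) → 'N' (after the try/except). Output: JTRN

Answer: JTRN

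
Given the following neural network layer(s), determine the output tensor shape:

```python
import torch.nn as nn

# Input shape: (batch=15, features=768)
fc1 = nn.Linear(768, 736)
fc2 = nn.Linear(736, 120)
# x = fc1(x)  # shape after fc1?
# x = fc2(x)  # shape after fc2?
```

Input: (15, 768) -> after fc1: (15, 736) -> Output: (15, 120)

Answer: (15, 120)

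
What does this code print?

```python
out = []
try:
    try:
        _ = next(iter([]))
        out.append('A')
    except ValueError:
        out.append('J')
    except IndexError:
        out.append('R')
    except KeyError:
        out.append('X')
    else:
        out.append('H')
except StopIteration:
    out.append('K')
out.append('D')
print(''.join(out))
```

Execution trace: 'K' (outer except StopIteration) → 'D' (after the try/except). Output: KD

Answer: KD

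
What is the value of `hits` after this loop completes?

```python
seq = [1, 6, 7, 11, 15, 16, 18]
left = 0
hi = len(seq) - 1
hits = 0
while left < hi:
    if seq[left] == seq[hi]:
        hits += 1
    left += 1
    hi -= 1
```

Count matching pairs from ends
`hits` takes the values: 0

Answer: 0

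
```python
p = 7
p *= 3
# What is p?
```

Trace:
`p = 7` → p = 7
`p *= 3` → p = 21
So p = 21

Answer: 21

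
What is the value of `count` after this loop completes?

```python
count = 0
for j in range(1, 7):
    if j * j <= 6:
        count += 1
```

Count numbers where j² ≤ 6
`count` takes the values: 0 → 1 → 2

Answer: 2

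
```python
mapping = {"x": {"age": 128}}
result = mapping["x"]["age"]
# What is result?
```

Trace:
`mapping = {"x": {"age": 128}}` → mapping = {'x': {'age': 128}}
`result = mapping["x"]["age"]` → result = 128
So result = 128

Answer: 128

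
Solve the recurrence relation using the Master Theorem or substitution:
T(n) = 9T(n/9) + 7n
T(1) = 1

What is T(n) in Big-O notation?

By Master Theorem: a=9, b=9, f(n)=7n. Since log_9(9) = 1 and f(n) = Θ(n^1), Case 2 applies. T(n) = O(n log n).

Answer: O(n log n)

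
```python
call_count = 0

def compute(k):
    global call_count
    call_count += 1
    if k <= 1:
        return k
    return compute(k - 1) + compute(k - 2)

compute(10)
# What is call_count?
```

Calls(k) = 1 + Calls(k-1) + Calls(k-2); Calls(0)=Calls(1)=1. For k=10 this gives 177.

Answer: 177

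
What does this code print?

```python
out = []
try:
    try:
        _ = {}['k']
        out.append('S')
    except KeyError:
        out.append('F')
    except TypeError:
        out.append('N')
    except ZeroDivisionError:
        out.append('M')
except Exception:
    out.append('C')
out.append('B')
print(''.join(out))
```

Execution trace: 'F' (inner except KeyError) → 'B' (after the try/except). Output: FB

Answer: FB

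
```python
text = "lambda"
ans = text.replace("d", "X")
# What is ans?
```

Trace:
`text = "lambda"` → text = 'lambda'
`ans = text.replace("d", "X")` → ans = 'lambXa'
So ans = 'lambXa'

Answer: 'lambXa'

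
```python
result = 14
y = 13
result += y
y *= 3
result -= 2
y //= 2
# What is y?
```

Trace:
`result = 14` → result = 14
`y = 13` → y = 13
`result += y` → result = 27
`y *= 3` → y = 39
`result -= 2` → result = 25
`y //= 2` → y = 19
So y = 19

Answer: 19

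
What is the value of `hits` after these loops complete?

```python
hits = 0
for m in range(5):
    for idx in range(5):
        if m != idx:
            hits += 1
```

5² - 5 (exclude diagonal)
`hits` takes the values: 0 → 1 → 2 → 3 → 4 → 5 → 6 → 7 → 8 → 9 → 10 → 11 → 12 → 13 → 14 → 15 → 16 → 17 → 18 → 19 → 20

Answer: 20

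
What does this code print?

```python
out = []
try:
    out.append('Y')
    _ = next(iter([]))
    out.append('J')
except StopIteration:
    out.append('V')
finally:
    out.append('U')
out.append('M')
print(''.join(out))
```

Execution trace: 'Y' (try body) → 'V' (except StopIteration) → 'U' (finally) → 'M' (after the try/except). Output: YVUM

Answer: YVUM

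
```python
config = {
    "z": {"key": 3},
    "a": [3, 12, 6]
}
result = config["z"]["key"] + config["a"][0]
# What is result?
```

Trace:
`config = { ...` → config = {'z': {'key': 3}, 'a': [3, 12, 6]}
`result = config["z"]["key"] + config["a"][0]` → result = 6
So result = 6

Answer: 6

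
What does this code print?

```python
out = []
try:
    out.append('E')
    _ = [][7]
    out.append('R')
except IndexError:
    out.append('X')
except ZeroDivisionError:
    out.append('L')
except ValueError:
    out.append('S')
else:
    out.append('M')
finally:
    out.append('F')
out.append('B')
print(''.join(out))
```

Execution trace: 'E' (try body) → 'X' (except IndexError) → 'F' (finally) → 'B' (after the try/except). Output: EXFB

Answer: EXFB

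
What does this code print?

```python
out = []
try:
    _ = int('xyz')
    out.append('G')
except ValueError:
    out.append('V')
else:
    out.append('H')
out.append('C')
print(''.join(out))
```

Execution trace: 'V' (except ValueError) → 'C' (after the try/except). Output: VC

Answer: VC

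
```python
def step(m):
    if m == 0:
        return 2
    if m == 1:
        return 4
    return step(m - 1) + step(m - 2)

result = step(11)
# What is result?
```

Build up from base cases: step(0)=2, step(1)=4, step(2)=6, step(3)=10, step(4)=16, step(5)=26, step(6)=42, ..., step(11)=466

Answer: 466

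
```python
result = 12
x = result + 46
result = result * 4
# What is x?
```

Trace:
`result = 12` → result = 12
`x = result + 46` → x = 58
`result = result * 4` → result = 48
So x = 58

Answer: 58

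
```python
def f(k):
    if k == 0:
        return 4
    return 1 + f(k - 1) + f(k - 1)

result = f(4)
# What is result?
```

f(k) = 1 + 2·f(k-1), f(0)=4. Closed form: (4+1)·2^4 - 1 = 79.

Answer: 79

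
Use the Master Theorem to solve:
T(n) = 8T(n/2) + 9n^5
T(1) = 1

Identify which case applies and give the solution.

a=8, b=2, f(n)=9n^5. log_2(8) = 3. Since c=5 > 3 and the regularity condition holds (8(n/2)^5 = (8/2^5)n^5 with 8/2^5 < 1), Case 3 applies: T(n) = Θ(f(n)) = O(n^5).

Answer: O(n^5) - Case 3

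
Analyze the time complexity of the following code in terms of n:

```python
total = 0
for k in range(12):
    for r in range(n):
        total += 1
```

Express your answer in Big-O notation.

Each loop level contributes: 1 × n. Multiplying the contributions gives O(n).

Answer: O(n)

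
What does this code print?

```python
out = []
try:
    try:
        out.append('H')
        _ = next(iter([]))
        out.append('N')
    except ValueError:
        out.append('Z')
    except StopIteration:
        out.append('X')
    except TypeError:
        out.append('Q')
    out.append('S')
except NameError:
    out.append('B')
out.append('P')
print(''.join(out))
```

Execution trace: 'H' (inner try body) → 'X' (inner except StopIteration) → 'S' (try body, no exception) → 'P' (after the try/except). Output: HXSP

Answer: HXSP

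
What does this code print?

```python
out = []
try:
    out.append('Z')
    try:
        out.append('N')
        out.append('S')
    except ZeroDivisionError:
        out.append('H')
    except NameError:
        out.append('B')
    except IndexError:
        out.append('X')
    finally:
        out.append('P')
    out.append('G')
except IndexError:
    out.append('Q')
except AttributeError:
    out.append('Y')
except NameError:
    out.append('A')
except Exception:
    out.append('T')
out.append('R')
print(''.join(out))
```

Execution trace: 'Z' (try body) → 'N' (inner try body) → 'S' (inner try body, no exception) → 'P' (inner finally) → 'G' (try body, no exception) → 'R' (after the try/except). Output: ZNSPGR

Answer: ZNSPGR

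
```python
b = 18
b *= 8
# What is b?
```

Trace:
`b = 18` → b = 18
`b *= 8` → b = 144
So b = 144

Answer: 144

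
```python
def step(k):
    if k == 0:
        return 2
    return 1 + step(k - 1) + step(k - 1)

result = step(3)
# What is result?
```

step(k) = 1 + 2·step(k-1), step(0)=2. Closed form: (2+1)·2^3 - 1 = 23.

Answer: 23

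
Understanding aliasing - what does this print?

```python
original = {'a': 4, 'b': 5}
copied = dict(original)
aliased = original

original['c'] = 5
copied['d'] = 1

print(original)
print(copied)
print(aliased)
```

Key concept: dict() creates copy, assignment creates alias.
Step by step:
`original = {'a': 4, 'b': 5}` → original = {'a': 4, 'b': 5}
`copied = dict(original)` → copied = {'a': 4, 'b': 5}
`aliased = original` → aliased = {'a': 4, 'b': 5} (same object as original)
`original['c'] = 5` → original = {'a': 4, 'b': 5, 'c': 5} (same object as aliased); aliased = {'a': 4, 'b': 5, 'c': 5} (same object as original)
`copied['d'] = 1` → copied = {'a': 4, 'b': 5, 'd': 1}
`print(original)` → prints {'a': 4, 'b': 5, 'c': 5}
`print(copied)` → prints {'a': 4, 'b': 5, 'd': 1}
`print(aliased)` → prints {'a': 4, 'b': 5, 'c': 5}

Answer:
{'a': 4, 'b': 5, 'c': 5}
{'a': 4, 'b': 5, 'd': 1}
{'a': 4, 'b': 5, 'c': 5}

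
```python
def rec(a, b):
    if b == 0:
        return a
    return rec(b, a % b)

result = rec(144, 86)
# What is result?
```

rec(144, 86) -> rec(86, 58) -> rec(58, 28) -> rec(28, 2) -> rec(2, 0) -> 2

Answer: 2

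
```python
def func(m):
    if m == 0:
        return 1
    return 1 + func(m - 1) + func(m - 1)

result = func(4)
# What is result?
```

func(m) = 1 + 2·func(m-1), func(0)=1. Closed form: (1+1)·2^4 - 1 = 31.

Answer: 31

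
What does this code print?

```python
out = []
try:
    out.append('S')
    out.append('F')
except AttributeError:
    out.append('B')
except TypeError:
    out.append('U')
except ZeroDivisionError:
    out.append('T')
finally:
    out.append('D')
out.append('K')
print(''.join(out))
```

Execution trace: 'S' (try body) → 'F' (try body, no exception) → 'D' (finally) → 'K' (after the try/except). Output: SFDK

Answer: SFDK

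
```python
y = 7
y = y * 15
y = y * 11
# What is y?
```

Trace:
`y = 7` → y = 7
`y = y * 15` → y = 105
`y = y * 11` → y = 1155
So y = 1155

Answer: 1155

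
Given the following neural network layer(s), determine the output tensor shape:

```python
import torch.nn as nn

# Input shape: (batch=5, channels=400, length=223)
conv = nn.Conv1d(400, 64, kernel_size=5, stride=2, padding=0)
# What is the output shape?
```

Input: (5, 400, 223) -> Output: (5, 64, 110)

Answer: (5, 64, 110)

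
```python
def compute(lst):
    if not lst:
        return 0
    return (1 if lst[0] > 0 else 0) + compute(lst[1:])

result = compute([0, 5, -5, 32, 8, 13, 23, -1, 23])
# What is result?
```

Count of positive elements in [0, 5, -5, 32, 8, 13, 23, -1, 23] = 6

Answer: 6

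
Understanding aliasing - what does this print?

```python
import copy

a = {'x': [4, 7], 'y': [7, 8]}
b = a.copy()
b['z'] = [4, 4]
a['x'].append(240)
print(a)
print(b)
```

Key concept: shallow copy of dict with mutable values.
Step by step:
`a = {'x': [4, 7], 'y': [7, 8]}` → a = {'x': [4, 7], 'y': [7, 8]}
`b = a.copy()` → b = {'x': [4, 7], 'y': [7, 8]}
`b['z'] = [4, 4]` → b = {'x': [4, 7], 'y': [7, 8], 'z': [4, 4]}
`a['x'].append(240)` → a = {'x': [4, 7, 240], 'y': [7, 8]}; b = {'x': [4, 7, 240], 'y': [7, 8], 'z': [4, 4]}
`print(a)` → prints {'x': [4, 7, 240], 'y': [7, 8]}
`print(b)` → prints {'x': [4, 7, 240], 'y': [7, 8], 'z': [4, 4]}

Answer:
{'x': [4, 7, 240], 'y': [7, 8]}
{'x': [4, 7, 240], 'y': [7, 8], 'z': [4, 4]}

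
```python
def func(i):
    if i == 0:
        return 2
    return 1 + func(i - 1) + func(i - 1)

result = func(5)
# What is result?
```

func(i) = 1 + 2·func(i-1), func(0)=2. Closed form: (2+1)·2^5 - 1 = 95.

Answer: 95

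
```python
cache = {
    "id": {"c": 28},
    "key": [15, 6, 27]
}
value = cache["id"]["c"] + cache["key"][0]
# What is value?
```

Trace:
`cache = { ...` → cache = {'id': {'c': 28}, 'key': [15, 6, 27]}
`value = cache["id"]["c"] + cache["key"][0]` → value = 43
So value = 43

Answer: 43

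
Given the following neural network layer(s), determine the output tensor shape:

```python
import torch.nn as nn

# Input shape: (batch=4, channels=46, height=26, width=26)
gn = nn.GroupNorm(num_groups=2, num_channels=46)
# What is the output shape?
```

Input: (4, 46, 26, 26) -> Output: (4, 46, 26, 26)

Answer: (4, 46, 26, 26)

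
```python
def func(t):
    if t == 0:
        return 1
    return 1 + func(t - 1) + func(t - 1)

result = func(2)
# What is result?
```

func(t) = 1 + 2·func(t-1), func(0)=1. Closed form: (1+1)·2^2 - 1 = 7.

Answer: 7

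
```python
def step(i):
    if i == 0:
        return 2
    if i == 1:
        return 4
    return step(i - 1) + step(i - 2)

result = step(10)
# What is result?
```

Build up from base cases: step(0)=2, step(1)=4, step(2)=6, step(3)=10, step(4)=16, step(5)=26, step(6)=42, ..., step(10)=288

Answer: 288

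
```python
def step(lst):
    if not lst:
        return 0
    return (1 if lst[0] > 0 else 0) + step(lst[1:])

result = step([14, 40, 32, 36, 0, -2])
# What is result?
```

Count of positive elements in [14, 40, 32, 36, 0, -2] = 4

Answer: 4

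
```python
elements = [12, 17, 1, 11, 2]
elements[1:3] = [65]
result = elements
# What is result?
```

Trace:
`elements = [12, 17, 1, 11, 2]` → elements = [12, 17, 1, 11, 2]
`elements[1:3] = [65]` → elements = [12, 65, 11, 2]
`result = elements` → result = [12, 65, 11, 2]
So result = [12, 65, 11, 2]

Answer: [12, 65, 11, 2]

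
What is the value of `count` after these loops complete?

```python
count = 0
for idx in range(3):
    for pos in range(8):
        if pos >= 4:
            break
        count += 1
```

Inner breaks at 4, outer runs 3 times
`count` takes the values: 0 → 1 → 2 → 3 → 4 → 5 → 6 → 7 → 8 → 9 → 10 → 11 → 12

Answer: 12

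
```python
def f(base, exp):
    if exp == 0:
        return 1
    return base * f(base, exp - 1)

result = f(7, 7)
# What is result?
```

f(7, 7) = 7 * 7 * 7 * 7 * 7 * 7 * 7 = 823543

Answer: 823543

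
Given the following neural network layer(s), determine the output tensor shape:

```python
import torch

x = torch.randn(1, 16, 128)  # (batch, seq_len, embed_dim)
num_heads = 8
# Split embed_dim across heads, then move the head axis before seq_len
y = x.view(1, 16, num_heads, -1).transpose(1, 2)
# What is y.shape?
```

Input: (1, 16, 128) -> head_dim = 128 // 8 = 16; after view: (1, 16, 8, 16) -> after transpose(1, 2): (1, 8, 16, 16) -> Output: (1, 8, 16, 16)

Answer: (1, 8, 16, 16)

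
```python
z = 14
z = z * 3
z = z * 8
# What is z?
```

Trace:
`z = 14` → z = 14
`z = z * 3` → z = 42
`z = z * 8` → z = 336
So z = 336

Answer: 336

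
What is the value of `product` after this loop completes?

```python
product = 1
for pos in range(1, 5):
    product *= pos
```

4! = 24
`product` takes the values: 1 → 2 → 6 → 24

Answer: 24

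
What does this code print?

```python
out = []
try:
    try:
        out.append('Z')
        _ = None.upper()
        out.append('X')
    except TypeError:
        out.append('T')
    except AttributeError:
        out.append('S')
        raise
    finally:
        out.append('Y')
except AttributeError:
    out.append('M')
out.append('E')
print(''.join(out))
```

Execution trace: 'Z' (inner try body) → 'S' (inner except AttributeError) → 'Y' (inner finally) → 'M' (outer except AttributeError) → 'E' (after the try/except). Output: ZSYME

Answer: ZSYME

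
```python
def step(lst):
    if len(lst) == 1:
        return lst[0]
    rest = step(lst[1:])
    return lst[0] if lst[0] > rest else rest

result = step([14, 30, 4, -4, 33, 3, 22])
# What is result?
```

Recursive max over [14, 30, 4, -4, 33, 3, 22] = 33

Answer: 33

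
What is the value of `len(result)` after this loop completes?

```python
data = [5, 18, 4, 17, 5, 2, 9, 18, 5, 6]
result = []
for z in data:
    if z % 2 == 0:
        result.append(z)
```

Count even numbers in [5, 18, 4, 17, 5, 2, 9, 18, 5, 6]
`result` takes the values: [] → [18] → [18, 4] → [18, 4, 2] → [18, 4, 2, 18] → [18, 4, 2, 18, 6]
So `len(result)` = 5

Answer: 5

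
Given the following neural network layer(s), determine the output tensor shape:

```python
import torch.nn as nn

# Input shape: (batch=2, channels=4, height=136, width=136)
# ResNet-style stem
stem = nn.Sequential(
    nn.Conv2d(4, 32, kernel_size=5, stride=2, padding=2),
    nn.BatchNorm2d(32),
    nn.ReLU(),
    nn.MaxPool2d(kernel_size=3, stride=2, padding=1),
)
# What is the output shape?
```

Input: (2, 4, 136, 136) -> after Conv2d 5x5 stride=2: (2, 32, 68, 68) -> Output: (2, 32, 34, 34)

Answer: (2, 32, 34, 34)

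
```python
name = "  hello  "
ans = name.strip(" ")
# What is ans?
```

Trace:
`name = "  hello  "` → name = '  hello  '
`ans = name.strip(" ")` → ans = 'hello'
So ans = 'hello'

Answer: 'hello'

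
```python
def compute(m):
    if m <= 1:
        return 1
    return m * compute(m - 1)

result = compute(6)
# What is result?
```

compute(6) = 6 * 5 * 4 * 3 * 2 * 1 = 720

Answer: 720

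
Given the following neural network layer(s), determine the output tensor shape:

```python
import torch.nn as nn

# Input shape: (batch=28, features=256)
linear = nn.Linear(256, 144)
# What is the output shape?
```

Input: (28, 256) -> Output: (28, 144)

Answer: (28, 144)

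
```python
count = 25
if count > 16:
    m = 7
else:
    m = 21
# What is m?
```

Trace:
`count = 25` → count = 25
`if count > 16: ...` → count > 16 is True → m = 7
So m = 7

Answer: 7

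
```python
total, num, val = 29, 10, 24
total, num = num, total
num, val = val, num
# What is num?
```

Trace:
`total, num, val = 29, 10, 24` → total = 29; num = 10; val = 24
`total, num = num, total` → total = 10; num = 29
`num, val = val, num` → num = 24; val = 29
So num = 24

Answer: 24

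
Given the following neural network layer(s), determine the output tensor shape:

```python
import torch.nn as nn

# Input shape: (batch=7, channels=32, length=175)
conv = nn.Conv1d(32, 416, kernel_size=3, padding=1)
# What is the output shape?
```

Input: (7, 32, 175) -> Output: (7, 416, 175)

Answer: (7, 416, 175)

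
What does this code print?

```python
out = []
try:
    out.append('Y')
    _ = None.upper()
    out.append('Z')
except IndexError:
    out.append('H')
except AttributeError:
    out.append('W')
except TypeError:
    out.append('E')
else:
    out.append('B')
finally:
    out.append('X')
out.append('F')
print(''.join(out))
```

Execution trace: 'Y' (try body) → 'W' (except AttributeError) → 'X' (finally) → 'F' (after the try/except). Output: YWXF

Answer: YWXF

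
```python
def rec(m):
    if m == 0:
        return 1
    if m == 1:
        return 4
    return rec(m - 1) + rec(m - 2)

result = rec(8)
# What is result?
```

Build up from base cases: rec(0)=1, rec(1)=4, rec(2)=5, rec(3)=9, rec(4)=14, rec(5)=23, rec(6)=37, ..., rec(8)=97

Answer: 97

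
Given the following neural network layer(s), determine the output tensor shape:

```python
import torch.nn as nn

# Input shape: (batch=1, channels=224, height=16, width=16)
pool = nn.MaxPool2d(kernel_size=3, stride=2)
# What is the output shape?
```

Input: (1, 224, 16, 16) -> Output: (1, 224, 7, 7)

Answer: (1, 224, 7, 7)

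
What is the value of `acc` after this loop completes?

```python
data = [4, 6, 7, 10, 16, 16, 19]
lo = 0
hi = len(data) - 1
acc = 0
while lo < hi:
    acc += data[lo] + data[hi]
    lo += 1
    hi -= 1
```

Sum of pairs from ends
`acc` takes the values: 0 → 23 → 45 → 68

Answer: 68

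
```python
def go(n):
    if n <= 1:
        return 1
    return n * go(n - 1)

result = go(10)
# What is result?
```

go(10) = 10 * 9 * 8 * 7 * 6 * 5 * 4 * 3 * 2 * 1 = 3628800

Answer: 3628800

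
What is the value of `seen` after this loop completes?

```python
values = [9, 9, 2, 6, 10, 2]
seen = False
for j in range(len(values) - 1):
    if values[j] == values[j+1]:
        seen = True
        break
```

Check consecutive duplicates in [9, 9, 2, 6, 10, 2]
`seen` takes the values: False → True

Answer: True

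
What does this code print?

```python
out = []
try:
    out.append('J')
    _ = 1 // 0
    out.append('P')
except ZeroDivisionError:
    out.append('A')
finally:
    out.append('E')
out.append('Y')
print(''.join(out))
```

Execution trace: 'J' (try body) → 'A' (except ZeroDivisionError) → 'E' (finally) → 'Y' (after the try/except). Output: JAEY

Answer: JAEY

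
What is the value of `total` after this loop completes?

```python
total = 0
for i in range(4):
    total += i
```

Sum of 0 to 3 = 6
`total` takes the values: 0 → 1 → 3 → 6

Answer: 6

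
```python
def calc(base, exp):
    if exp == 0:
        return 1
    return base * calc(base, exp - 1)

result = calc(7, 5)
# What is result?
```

calc(7, 5) = 7 * 7 * 7 * 7 * 7 = 16807

Answer: 16807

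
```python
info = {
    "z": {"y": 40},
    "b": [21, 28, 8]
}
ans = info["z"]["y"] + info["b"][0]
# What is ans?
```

Trace:
`info = { ...` → info = {'z': {'y': 40}, 'b': [21, 28, 8]}
`ans = info["z"]["y"] + info["b"][0]` → ans = 61
So ans = 61

Answer: 61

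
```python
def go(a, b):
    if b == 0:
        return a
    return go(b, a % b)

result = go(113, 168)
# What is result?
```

go(113, 168) -> go(168, 113) -> go(113, 55) -> go(55, 3) -> go(3, 1) -> go(1, 0) -> 1

Answer: 1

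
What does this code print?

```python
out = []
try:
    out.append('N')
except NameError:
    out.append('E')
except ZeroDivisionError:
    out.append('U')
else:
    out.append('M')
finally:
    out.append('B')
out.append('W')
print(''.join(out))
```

Execution trace: 'N' (try body, no exception) → 'M' (else) → 'B' (finally) → 'W' (after the try/except). Output: NMBW

Answer: NMBW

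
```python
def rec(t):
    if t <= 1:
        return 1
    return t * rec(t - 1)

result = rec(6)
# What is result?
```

rec(6) = 6 * 5 * 4 * 3 * 2 * 1 = 720

Answer: 720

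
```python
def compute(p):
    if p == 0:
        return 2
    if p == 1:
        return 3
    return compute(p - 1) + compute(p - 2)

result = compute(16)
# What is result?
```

Build up from base cases: compute(0)=2, compute(1)=3, compute(2)=5, compute(3)=8, compute(4)=13, compute(5)=21, compute(6)=34, ..., compute(16)=4181

Answer: 4181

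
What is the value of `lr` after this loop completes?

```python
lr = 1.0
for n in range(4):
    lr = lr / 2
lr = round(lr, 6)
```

Halving LR 4 times: 1 / 2^4
`lr` takes the values: 1.0 → 0.5 → 0.25 → 0.125 → 0.0625

Answer: 0.0625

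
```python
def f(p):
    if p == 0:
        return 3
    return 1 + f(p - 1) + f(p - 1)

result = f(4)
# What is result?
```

f(p) = 1 + 2·f(p-1), f(0)=3. Closed form: (3+1)·2^4 - 1 = 63.

Answer: 63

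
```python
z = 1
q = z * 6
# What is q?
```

Trace:
`z = 1` → z = 1
`q = z * 6` → q = 6
So q = 6

Answer: 6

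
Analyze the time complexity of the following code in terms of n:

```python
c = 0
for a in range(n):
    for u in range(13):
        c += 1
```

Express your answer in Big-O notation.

Each loop level contributes: n × 1. Multiplying the contributions gives O(n).

Answer: O(n)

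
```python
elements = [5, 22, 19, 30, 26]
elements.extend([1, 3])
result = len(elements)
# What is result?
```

Trace:
`elements = [5, 22, 19, 30, 26]` → elements = [5, 22, 19, 30, 26]
`elements.extend([1, 3])` → elements = [5, 22, 19, 30, 26, 1, 3]
`result = len(elements)` → result = 7
So result = 7

Answer: 7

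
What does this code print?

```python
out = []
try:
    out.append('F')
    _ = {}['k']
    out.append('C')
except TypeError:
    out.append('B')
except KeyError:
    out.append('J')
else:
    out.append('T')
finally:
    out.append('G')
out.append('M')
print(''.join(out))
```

Execution trace: 'F' (try body) → 'J' (except KeyError) → 'G' (finally) → 'M' (after the try/except). Output: FJGM

Answer: FJGM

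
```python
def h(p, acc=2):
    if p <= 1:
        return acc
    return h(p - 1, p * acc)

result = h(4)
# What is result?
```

Accumulator trace (n, acc): (4, 2) -> (3, 8) -> (2, 24) -> (1, 48) -> return 48

Answer: 48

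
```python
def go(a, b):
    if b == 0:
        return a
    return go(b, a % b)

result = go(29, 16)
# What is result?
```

go(29, 16) -> go(16, 13) -> go(13, 3) -> go(3, 1) -> go(1, 0) -> 1

Answer: 1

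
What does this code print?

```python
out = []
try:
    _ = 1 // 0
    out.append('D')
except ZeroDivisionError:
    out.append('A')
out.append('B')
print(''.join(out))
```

Execution trace: 'A' (except ZeroDivisionError) → 'B' (after the try/except). Output: AB

Answer: AB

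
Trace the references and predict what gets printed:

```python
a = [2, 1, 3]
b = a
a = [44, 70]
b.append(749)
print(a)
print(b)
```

Key concept: rebinding vs mutation: a is rebound to a new list, b still points at the original.
Step by step:
`a = [2, 1, 3]` → a = [2, 1, 3]
`b = a` → b = [2, 1, 3] (same object as a)
`a = [44, 70]` → a = [44, 70]
`b.append(749)` → b = [2, 1, 3, 749]
`print(a)` → prints [44, 70]
`print(b)` → prints [2, 1, 3, 749]

Answer:
[44, 70]
[2, 1, 3, 749]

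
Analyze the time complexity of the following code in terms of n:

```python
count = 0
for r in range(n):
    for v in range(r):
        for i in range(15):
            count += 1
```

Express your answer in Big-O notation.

Each loop level contributes: n × n × 1. Multiplying the contributions gives O(n^2).

Answer: O(n^2)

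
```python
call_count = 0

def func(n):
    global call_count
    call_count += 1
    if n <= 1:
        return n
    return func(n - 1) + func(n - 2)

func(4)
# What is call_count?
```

Calls(n) = 1 + Calls(n-1) + Calls(n-2); Calls(0)=Calls(1)=1. For n=4 this gives 9.

Answer: 9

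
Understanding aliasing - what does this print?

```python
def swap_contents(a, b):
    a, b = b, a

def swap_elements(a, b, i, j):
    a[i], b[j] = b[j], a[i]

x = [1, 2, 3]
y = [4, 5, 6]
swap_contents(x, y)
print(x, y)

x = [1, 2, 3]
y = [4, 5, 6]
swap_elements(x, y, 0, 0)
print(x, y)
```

Key concept: parameter rebinding vs mutation.
Step by step:
`x = [1, 2, 3]` → x = [1, 2, 3]
`y = [4, 5, 6]` → y = [4, 5, 6]
`swap_contents(x, y)` → no visible change to tracked variables
`print(x, y)` → prints [1, 2, 3] [4, 5, 6]
`x = [1, 2, 3]` → x = [1, 2, 3]
`y = [4, 5, 6]` → y = [4, 5, 6]
`swap_elements(x, y, 0, 0)` → x = [4, 2, 3]; y = [1, 5, 6]
`print(x, y)` → prints [4, 2, 3] [1, 5, 6]

Answer:
[1, 2, 3] [4, 5, 6]
[4, 2, 3] [1, 5, 6]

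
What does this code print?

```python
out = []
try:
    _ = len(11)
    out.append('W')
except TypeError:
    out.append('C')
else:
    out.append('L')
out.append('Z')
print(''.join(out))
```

Execution trace: 'C' (except TypeError) → 'Z' (after the try/except). Output: CZ

Answer: CZ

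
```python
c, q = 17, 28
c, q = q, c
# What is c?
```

Trace:
`c, q = 17, 28` → c = 17; q = 28
`c, q = q, c` → c = 28; q = 17
So c = 28

Answer: 28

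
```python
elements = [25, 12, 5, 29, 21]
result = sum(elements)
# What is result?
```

Trace:
`elements = [25, 12, 5, 29, 21]` → elements = [25, 12, 5, 29, 21]
`result = sum(elements)` → result = 92
So result = 92

Answer: 92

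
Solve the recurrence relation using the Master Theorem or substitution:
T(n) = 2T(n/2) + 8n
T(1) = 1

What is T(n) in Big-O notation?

By Master Theorem: a=2, b=2, f(n)=8n. Since log_2(2) = 1 and f(n) = Θ(n^1), Case 2 applies. T(n) = O(n log n).

Answer: O(n log n)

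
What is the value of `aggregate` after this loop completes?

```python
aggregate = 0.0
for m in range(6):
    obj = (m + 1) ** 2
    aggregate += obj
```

Sum of squared losses 1² + 2² + ... + 6²
`aggregate` takes the values: 0.0 → 1.0 → 5.0 → 14.0 → 30.0 → 55.0 → 91.0

Answer: 91.0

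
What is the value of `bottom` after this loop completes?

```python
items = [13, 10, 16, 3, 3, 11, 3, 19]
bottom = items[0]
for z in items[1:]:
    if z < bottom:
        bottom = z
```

Minimum of [13, 10, 16, 3, 3, 11, 3, 19]
`bottom` takes the values: 13 → 10 → 3

Answer: 3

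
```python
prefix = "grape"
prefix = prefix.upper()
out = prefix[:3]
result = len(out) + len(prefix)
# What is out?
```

Trace:
`prefix = "grape"` → prefix = 'grape'
`prefix = prefix.upper()` → prefix = 'GRAPE'
`out = prefix[:3]` → out = 'GRA'
`result = len(out) + len(prefix)` → result = 8
So out = 'GRA'

Answer: 'GRA'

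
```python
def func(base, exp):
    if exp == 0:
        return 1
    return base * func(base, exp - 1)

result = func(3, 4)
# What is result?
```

func(3, 4) = 3 * 3 * 3 * 3 = 81

Answer: 81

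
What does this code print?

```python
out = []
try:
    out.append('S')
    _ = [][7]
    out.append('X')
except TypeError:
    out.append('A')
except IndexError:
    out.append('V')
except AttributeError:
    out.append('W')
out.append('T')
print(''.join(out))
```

Execution trace: 'S' (try body) → 'V' (except IndexError) → 'T' (after the try/except). Output: SVT

Answer: SVT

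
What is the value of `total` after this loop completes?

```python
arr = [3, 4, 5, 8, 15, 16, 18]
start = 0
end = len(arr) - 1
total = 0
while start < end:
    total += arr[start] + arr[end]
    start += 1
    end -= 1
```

Sum of pairs from ends
`total` takes the values: 0 → 21 → 41 → 61

Answer: 61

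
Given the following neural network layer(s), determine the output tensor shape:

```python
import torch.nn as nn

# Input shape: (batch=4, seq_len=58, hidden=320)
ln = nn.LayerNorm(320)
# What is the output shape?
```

Input: (4, 58, 320) -> Output: (4, 58, 320)

Answer: (4, 58, 320)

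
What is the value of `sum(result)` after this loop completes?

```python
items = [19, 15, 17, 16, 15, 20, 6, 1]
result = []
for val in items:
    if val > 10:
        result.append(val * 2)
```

Sum of doubled values > 10
`result` takes the values: [] → [38] → [38, 30] → [38, 30, 34] → [38, 30, 34, 32] → [38, 30, 34, 32, 30] → [38, 30, 34, 32, 30, 40]
So `sum(result)` = 204

Answer: 204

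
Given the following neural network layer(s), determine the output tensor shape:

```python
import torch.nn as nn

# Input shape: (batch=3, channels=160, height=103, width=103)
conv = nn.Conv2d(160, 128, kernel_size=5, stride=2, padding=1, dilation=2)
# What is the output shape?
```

Input: (3, 160, 103, 103) -> Output: (3, 128, 49, 49)

Answer: (3, 128, 49, 49)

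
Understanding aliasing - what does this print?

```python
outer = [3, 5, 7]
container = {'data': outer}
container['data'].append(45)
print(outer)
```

Key concept: dict holds reference to list.
Step by step:
`outer = [3, 5, 7]` → outer = [3, 5, 7]
`container = {'data': outer}` → container = {'data': [3, 5, 7]}
`container['data'].append(45)` → outer = [3, 5, 7, 45]; container = {'data': [3, 5, 7, 45]}
`print(outer)` → prints [3, 5, 7, 45]

Answer: [3, 5, 7, 45]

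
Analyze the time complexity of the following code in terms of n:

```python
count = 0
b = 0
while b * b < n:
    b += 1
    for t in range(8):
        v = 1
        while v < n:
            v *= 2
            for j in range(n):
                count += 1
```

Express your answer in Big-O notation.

Each loop level contributes: √n × 1 × log n × n. Multiplying the contributions gives O(n√n log n).

Answer: O(n√n log n)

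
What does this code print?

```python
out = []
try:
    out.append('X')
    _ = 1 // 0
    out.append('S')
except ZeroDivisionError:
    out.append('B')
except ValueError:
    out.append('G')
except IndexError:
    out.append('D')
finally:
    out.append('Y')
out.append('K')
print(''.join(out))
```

Execution trace: 'X' (try body) → 'B' (except ZeroDivisionError) → 'Y' (finally) → 'K' (after the try/except). Output: XBYK

Answer: XBYK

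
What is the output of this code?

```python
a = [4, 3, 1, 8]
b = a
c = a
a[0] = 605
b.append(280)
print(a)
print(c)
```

Key concept: multiple aliases.
Step by step:
`a = [4, 3, 1, 8]` → a = [4, 3, 1, 8]
`b = a` → b = [4, 3, 1, 8] (same object as a)
`c = a` → c = [4, 3, 1, 8] (same object as a, b)
`a[0] = 605` → a = [605, 3, 1, 8] (same object as b, c); b = [605, 3, 1, 8] (same object as a, c); c = [605, 3, 1, 8] (same object as a, b)
`b.append(280)` → a = [605, 3, 1, 8, 280] (same object as b, c); b = [605, 3, 1, 8, 280] (same object as a, c); c = [605, 3, 1, 8, 280] (same object as a, b)
`print(a)` → prints [605, 3, 1, 8, 280]
`print(c)` → prints [605, 3, 1, 8, 280]

Answer:
[605, 3, 1, 8, 280]
[605, 3, 1, 8, 280]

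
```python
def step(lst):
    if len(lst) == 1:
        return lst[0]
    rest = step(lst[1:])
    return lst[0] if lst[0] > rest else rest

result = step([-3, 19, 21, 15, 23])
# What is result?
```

Recursive max over [-3, 19, 21, 15, 23] = 23

Answer: 23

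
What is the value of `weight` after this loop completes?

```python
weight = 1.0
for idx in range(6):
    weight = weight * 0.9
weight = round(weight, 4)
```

Exponential decay: 1.0 * 0.9^6
`weight` takes the values: 1.0 → 0.9 → 0.81 → 0.729 → 0.6561 → 0.59049 → 0.531441 → 0.5314

Answer: 0.5314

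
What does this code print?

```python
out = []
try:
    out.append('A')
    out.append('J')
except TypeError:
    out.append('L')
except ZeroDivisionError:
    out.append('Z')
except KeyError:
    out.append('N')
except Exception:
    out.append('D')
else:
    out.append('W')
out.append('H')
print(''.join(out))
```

Execution trace: 'A' (try body) → 'J' (try body, no exception) → 'W' (else) → 'H' (after the try/except). Output: AJWH

Answer: AJWH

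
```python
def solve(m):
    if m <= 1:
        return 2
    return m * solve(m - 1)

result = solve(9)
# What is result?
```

solve(9) = 9 * 8 * 7 * 6 * 5 * 4 * 3 * 2 * 2 = 725760

Answer: 725760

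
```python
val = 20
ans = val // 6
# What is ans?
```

Trace:
`val = 20` → val = 20
`ans = val // 6` → ans = 3
So ans = 3

Answer: 3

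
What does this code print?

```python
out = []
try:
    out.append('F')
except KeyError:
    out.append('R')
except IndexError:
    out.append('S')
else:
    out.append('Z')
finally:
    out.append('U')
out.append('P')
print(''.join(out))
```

Execution trace: 'F' (try body, no exception) → 'Z' (else) → 'U' (finally) → 'P' (after the try/except). Output: FZUP

Answer: FZUP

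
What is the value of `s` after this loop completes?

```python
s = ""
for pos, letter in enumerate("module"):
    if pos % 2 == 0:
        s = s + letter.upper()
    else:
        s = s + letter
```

Uppercase even positions in 'module'
`s` takes the values: "" → "M" → "Mo" → "MoD" → "MoDu" → "MoDuL" → "MoDuLe"

Answer: "MoDuLe"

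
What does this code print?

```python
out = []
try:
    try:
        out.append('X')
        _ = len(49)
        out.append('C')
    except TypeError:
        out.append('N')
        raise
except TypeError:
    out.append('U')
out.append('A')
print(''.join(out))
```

Execution trace: 'X' (inner try body) → 'N' (inner except TypeError) → 'U' (outer except TypeError) → 'A' (after the try/except). Output: XNUA

Answer: XNUA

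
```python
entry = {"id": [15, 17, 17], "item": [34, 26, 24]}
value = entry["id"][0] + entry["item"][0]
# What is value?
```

Trace:
`entry = {"id": [15, 17, 17], "item": [34, 26, 24]}` → entry = {'id': [15, 17, 17], 'item': [34, 26, 24]}
`value = entry["id"][0] + entry["item"][0]` → value = 49
So value = 49

Answer: 49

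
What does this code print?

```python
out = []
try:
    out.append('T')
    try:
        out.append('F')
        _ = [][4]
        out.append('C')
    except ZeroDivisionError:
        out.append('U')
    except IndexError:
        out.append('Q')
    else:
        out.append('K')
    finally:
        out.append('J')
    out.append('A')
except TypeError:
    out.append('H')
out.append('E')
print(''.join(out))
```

Execution trace: 'T' (try body) → 'F' (inner try body) → 'Q' (inner except IndexError) → 'J' (inner finally) → 'A' (try body, no exception) → 'E' (after the try/except). Output: TFQJAE

Answer: TFQJAE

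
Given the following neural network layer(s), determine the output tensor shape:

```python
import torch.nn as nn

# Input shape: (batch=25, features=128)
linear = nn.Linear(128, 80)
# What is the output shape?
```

Input: (25, 128) -> Output: (25, 80)

Answer: (25, 80)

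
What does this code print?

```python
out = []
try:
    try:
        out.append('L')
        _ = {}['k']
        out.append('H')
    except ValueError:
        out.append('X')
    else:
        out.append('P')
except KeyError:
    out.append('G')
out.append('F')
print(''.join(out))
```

Execution trace: 'L' (try body) → 'G' (outer except KeyError) → 'F' (after the try/except). Output: LGF

Answer: LGF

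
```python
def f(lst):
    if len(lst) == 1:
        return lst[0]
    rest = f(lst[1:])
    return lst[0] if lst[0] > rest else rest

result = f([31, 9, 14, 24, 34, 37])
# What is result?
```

Recursive max over [31, 9, 14, 24, 34, 37] = 37

Answer: 37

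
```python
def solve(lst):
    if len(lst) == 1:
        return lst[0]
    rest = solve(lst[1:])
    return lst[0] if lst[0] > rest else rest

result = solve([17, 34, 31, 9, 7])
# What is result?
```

Recursive max over [17, 34, 31, 9, 7] = 34

Answer: 34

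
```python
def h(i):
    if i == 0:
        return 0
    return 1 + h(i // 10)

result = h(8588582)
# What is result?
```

Count of digits of 8588582: 7

Answer: 7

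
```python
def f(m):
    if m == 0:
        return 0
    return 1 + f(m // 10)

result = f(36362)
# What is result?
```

Count of digits of 36362: 5

Answer: 5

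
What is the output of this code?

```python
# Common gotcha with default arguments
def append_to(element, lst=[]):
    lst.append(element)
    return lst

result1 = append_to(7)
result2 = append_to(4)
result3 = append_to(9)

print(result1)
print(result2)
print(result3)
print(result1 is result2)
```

Key concept: mutable default argument gotcha.
Step by step:
`result1 = append_to(7)` → result1 = [7]
`result2 = append_to(4)` → result1 = [7, 4] (same object as result2); result2 = [7, 4] (same object as result1)
`result3 = append_to(9)` → result1 = [7, 4, 9] (same object as result2, result3); result2 = [7, 4, 9] (same object as result1, result3); result3 = [7, 4, 9] (same object as result1, result2)
`print(result1)` → prints [7, 4, 9]
`print(result2)` → prints [7, 4, 9]
`print(result3)` → prints [7, 4, 9]
`print(result1 is result2)` → prints True

Answer:
[7, 4, 9]
[7, 4, 9]
[7, 4, 9]
True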